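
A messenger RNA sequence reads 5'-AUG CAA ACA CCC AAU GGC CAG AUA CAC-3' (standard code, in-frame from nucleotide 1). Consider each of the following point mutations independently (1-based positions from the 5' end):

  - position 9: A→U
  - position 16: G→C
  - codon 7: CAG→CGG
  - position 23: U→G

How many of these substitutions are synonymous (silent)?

1

Codon 3: ACA (Thr) → ACU (Thr) — synonymous.
Codon 6: GGC (Gly) → CGC (Arg) — missense.
Codon 7: CAG (Gln) → CGG (Arg) — missense.
Codon 8: AUA (Ile) → AGA (Arg) — missense.
Synonymous: 1 of 4.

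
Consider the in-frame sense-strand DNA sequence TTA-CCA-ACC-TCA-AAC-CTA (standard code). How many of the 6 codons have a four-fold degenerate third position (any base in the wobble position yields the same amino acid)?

4

Codon 1 TTA (Leu): third position 2-fold.
Codon 2 CCA (Pro): third position 4-fold.
Codon 3 ACC (Thr): third position 4-fold.
Codon 4 TCA (Ser): third position 4-fold.
Codon 5 AAC (Asn): third position 2-fold.
Codon 6 CTA (Leu): third position 4-fold.
Four-fold degenerate third positions: 4.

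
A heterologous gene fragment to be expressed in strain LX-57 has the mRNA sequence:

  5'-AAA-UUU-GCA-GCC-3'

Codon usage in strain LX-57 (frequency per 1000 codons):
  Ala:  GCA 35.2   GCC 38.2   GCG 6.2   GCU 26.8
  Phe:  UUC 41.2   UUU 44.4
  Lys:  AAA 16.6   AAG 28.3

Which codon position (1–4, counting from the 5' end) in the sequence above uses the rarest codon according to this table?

1

Codon 1 AAA (Lys): 16.6 per 1000.
Codon 2 UUU (Phe): 44.4 per 1000.
Codon 3 GCA (Ala): 35.2 per 1000.
Codon 4 GCC (Ala): 38.2 per 1000.
Lowest frequency is 16.6 at codon 1.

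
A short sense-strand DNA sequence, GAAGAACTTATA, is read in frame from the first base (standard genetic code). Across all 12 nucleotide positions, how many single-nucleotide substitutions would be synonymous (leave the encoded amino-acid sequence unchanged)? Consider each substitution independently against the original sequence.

7

Codon 1 (GAA, Glu): 1 synonymous substitution.
Codon 2 (GAA, Glu): 1 synonymous substitution.
Codon 3 (CTT, Leu): 3 synonymous substitutions.
Codon 4 (ATA, Ile): 2 synonymous substitutions.
Total: 1 + 1 + 3 + 2 = 7.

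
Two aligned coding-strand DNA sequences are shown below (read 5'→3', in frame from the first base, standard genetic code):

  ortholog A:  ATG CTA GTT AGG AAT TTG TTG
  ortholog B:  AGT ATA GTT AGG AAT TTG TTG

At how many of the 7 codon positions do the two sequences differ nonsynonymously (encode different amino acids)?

Codon 1: ATG Met / AGT Ser — nonsynonymous.
Codon 2: CTA Leu / ATA Ile — nonsynonymous.
Codon 3: GTT Val / GTT Val — identical.
Codon 4: AGG Arg / AGG Arg — identical.
Codon 5: AAT Asn / AAT Asn — identical.
Codon 6: TTG Leu / TTG Leu — identical.
Codon 7: TTG Leu / TTG Leu — identical.
Nonsynonymous differences: 2.

2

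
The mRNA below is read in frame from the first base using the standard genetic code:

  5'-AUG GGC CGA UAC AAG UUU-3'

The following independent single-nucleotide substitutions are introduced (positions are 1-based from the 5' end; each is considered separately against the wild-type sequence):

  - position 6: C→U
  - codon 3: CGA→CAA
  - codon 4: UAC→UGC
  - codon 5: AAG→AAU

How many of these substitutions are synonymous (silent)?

1

Codon 2: GGC (Gly) → GGU (Gly) — synonymous.
Codon 3: CGA (Arg) → CAA (Gln) — missense.
Codon 4: UAC (Tyr) → UGC (Cys) — missense.
Codon 5: AAG (Lys) → AAU (Asn) — missense.
Synonymous: 1 of 4.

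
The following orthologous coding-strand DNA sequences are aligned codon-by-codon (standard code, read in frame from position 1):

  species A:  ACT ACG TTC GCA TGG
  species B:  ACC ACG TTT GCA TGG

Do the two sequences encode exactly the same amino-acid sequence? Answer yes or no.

yes

Codon 1: ACT Thr / ACC Thr — synonymous.
Codon 2: ACG Thr / ACG Thr — identical.
Codon 3: TTC Phe / TTT Phe — synonymous.
Codon 4: GCA Ala / GCA Ala — identical.
Codon 5: TGG Trp / TGG Trp — identical.
Nonsynonymous differences: 0 → same protein.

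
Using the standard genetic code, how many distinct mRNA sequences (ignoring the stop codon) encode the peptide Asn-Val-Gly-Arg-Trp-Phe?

Asn: 2 codons.
Val: 4 codons.
Gly: 4 codons.
Arg: 6 codons.
Trp: 1 codon.
Phe: 2 codons.
2 × 4 × 4 × 6 × 1 × 2 = 384.

384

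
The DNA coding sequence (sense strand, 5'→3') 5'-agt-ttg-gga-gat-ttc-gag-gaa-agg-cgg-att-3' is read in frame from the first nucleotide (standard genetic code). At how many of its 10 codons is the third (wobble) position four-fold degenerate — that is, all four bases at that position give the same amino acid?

Codon 1 AGT (Ser): third position 2-fold.
Codon 2 TTG (Leu): third position 2-fold.
Codon 3 GGA (Gly): third position 4-fold.
Codon 4 GAT (Asp): third position 2-fold.
Codon 5 TTC (Phe): third position 2-fold.
Codon 6 GAG (Glu): third position 2-fold.
Codon 7 GAA (Glu): third position 2-fold.
Codon 8 AGG (Arg): third position 2-fold.
Codon 9 CGG (Arg): third position 4-fold.
Codon 10 ATT (Ile): third position 3-fold.
Four-fold degenerate third positions: 2.

2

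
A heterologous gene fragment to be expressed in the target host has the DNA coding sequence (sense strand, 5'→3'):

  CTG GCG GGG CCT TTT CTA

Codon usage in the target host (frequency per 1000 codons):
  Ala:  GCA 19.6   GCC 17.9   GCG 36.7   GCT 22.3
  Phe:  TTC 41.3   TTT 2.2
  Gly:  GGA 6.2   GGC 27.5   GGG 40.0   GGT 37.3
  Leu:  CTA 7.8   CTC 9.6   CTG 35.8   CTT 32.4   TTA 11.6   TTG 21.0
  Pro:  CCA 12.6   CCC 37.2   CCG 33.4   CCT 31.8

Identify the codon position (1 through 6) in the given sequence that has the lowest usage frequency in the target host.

Codon 1 CTG (Leu): 35.8 per 1000.
Codon 2 GCG (Ala): 36.7 per 1000.
Codon 3 GGG (Gly): 40.0 per 1000.
Codon 4 CCT (Pro): 31.8 per 1000.
Codon 5 TTT (Phe): 2.2 per 1000.
Codon 6 CTA (Leu): 7.8 per 1000.
Lowest frequency is 2.2 at codon 5.

5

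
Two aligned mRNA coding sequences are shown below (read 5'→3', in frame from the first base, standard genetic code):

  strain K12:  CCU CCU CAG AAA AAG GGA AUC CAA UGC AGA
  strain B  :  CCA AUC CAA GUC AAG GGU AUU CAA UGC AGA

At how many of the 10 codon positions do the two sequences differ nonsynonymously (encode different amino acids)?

2

Codon 1: CCU Pro / CCA Pro — synonymous.
Codon 2: CCU Pro / AUC Ile — nonsynonymous.
Codon 3: CAG Gln / CAA Gln — synonymous.
Codon 4: AAA Lys / GUC Val — nonsynonymous.
Codon 5: AAG Lys / AAG Lys — identical.
Codon 6: GGA Gly / GGU Gly — synonymous.
Codon 7: AUC Ile / AUU Ile — synonymous.
Codon 8: CAA Gln / CAA Gln — identical.
Codon 9: UGC Cys / UGC Cys — identical.
Codon 10: AGA Arg / AGA Arg — identical.
Nonsynonymous differences: 2.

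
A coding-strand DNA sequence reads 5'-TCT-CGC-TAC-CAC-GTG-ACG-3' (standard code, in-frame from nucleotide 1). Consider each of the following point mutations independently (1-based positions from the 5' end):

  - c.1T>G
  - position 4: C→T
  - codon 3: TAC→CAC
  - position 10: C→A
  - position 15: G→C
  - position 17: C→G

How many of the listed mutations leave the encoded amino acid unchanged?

1

Codon 1: TCT (Ser) → GCT (Ala) — missense.
Codon 2: CGC (Arg) → TGC (Cys) — missense.
Codon 3: TAC (Tyr) → CAC (His) — missense.
Codon 4: CAC (His) → AAC (Asn) — missense.
Codon 5: GTG (Val) → GTC (Val) — synonymous.
Codon 6: ACG (Thr) → AGG (Arg) — missense.
Synonymous: 1 of 6.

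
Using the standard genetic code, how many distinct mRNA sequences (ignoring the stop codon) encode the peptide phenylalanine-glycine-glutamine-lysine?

Phe: 2 codons.
Gly: 4 codons.
Gln: 2 codons.
Lys: 2 codons.
2 × 4 × 2 × 2 = 32.

32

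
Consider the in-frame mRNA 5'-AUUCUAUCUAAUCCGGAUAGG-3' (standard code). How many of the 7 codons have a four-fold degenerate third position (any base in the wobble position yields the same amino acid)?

Codon 1 AUU (Ile): third position 3-fold.
Codon 2 CUA (Leu): third position 4-fold.
Codon 3 UCU (Ser): third position 4-fold.
Codon 4 AAU (Asn): third position 2-fold.
Codon 5 CCG (Pro): third position 4-fold.
Codon 6 GAU (Asp): third position 2-fold.
Codon 7 AGG (Arg): third position 2-fold.
Four-fold degenerate third positions: 3.

3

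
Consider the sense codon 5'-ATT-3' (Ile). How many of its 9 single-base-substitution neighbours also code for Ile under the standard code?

2

Position 1: none → 0 synonymous.
Position 2: none → 0 synonymous.
Position 3: ATC, ATA → 2 synonymous.
Total: 0 + 0 + 2 = 2.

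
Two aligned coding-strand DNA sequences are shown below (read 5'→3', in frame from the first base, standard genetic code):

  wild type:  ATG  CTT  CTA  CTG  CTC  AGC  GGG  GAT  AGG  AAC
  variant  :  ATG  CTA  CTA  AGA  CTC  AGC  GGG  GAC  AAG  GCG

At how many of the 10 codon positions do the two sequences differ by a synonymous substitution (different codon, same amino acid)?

Codon 1: ATG Met / ATG Met — identical.
Codon 2: CTT Leu / CTA Leu — synonymous.
Codon 3: CTA Leu / CTA Leu — identical.
Codon 4: CTG Leu / AGA Arg — nonsynonymous.
Codon 5: CTC Leu / CTC Leu — identical.
Codon 6: AGC Ser / AGC Ser — identical.
Codon 7: GGG Gly / GGG Gly — identical.
Codon 8: GAT Asp / GAC Asp — synonymous.
Codon 9: AGG Arg / AAG Lys — nonsynonymous.
Codon 10: AAC Asn / GCG Ala — nonsynonymous.
Synonymous differences: 2.

2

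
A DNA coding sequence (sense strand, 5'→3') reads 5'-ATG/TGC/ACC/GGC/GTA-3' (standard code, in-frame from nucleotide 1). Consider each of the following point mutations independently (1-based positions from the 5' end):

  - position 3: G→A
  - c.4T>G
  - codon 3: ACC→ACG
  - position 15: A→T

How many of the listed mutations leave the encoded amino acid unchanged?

2

Codon 1: ATG (Met) → ATA (Ile) — missense.
Codon 2: TGC (Cys) → GGC (Gly) — missense.
Codon 3: ACC (Thr) → ACG (Thr) — synonymous.
Codon 5: GTA (Val) → GTT (Val) — synonymous.
Synonymous: 2 of 4.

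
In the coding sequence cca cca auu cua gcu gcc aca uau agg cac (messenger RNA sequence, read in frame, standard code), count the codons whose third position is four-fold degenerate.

6

Codon 1 CCA (Pro): third position 4-fold.
Codon 2 CCA (Pro): third position 4-fold.
Codon 3 AUU (Ile): third position 3-fold.
Codon 4 CUA (Leu): third position 4-fold.
Codon 5 GCU (Ala): third position 4-fold.
Codon 6 GCC (Ala): third position 4-fold.
Codon 7 ACA (Thr): third position 4-fold.
Codon 8 UAU (Tyr): third position 2-fold.
Codon 9 AGG (Arg): third position 2-fold.
Codon 10 CAC (His): third position 2-fold.
Four-fold degenerate third positions: 6.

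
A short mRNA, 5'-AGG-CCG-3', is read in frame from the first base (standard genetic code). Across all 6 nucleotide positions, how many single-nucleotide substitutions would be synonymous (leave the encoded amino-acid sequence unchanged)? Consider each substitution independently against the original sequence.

5

Codon 1 (AGG, Arg): 2 synonymous substitutions.
Codon 2 (CCG, Pro): 3 synonymous substitutions.
Total: 2 + 3 = 5.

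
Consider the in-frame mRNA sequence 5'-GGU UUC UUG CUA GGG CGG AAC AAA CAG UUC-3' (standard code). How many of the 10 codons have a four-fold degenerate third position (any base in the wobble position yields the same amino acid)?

4

Codon 1 GGU (Gly): third position 4-fold.
Codon 2 UUC (Phe): third position 2-fold.
Codon 3 UUG (Leu): third position 2-fold.
Codon 4 CUA (Leu): third position 4-fold.
Codon 5 GGG (Gly): third position 4-fold.
Codon 6 CGG (Arg): third position 4-fold.
Codon 7 AAC (Asn): third position 2-fold.
Codon 8 AAA (Lys): third position 2-fold.
Codon 9 CAG (Gln): third position 2-fold.
Codon 10 UUC (Phe): third position 2-fold.
Four-fold degenerate third positions: 4.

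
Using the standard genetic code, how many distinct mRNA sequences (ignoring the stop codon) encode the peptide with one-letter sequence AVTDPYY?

2048

Ala: 4 codons.
Val: 4 codons.
Thr: 4 codons.
Asp: 2 codons.
Pro: 4 codons.
Tyr: 2 codons.
Tyr: 2 codons.
4 × 4 × 4 × 2 × 4 × 2 × 2 = 2048.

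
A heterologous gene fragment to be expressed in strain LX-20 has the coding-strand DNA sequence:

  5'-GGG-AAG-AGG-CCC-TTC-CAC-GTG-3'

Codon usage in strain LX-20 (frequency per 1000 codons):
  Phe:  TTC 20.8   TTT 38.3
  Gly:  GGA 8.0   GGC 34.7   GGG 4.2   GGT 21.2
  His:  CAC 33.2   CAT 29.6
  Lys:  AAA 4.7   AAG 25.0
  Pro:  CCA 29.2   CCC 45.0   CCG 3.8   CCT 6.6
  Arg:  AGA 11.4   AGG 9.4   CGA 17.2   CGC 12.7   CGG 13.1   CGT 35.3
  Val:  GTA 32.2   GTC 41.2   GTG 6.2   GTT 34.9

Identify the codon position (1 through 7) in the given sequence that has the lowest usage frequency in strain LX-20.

Codon 1 GGG (Gly): 4.2 per 1000.
Codon 2 AAG (Lys): 25.0 per 1000.
Codon 3 AGG (Arg): 9.4 per 1000.
Codon 4 CCC (Pro): 45.0 per 1000.
Codon 5 TTC (Phe): 20.8 per 1000.
Codon 6 CAC (His): 33.2 per 1000.
Codon 7 GTG (Val): 6.2 per 1000.
Lowest frequency is 4.2 at codon 1.

1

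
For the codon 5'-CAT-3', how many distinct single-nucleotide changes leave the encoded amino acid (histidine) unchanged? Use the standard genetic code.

1

Position 1: none → 0 synonymous.
Position 2: none → 0 synonymous.
Position 3: CAC → 1 synonymous.
Total: 0 + 0 + 1 = 1.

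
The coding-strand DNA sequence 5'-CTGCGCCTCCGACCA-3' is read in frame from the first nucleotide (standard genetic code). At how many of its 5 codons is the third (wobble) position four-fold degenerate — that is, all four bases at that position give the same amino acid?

Codon 1 CTG (Leu): third position 4-fold.
Codon 2 CGC (Arg): third position 4-fold.
Codon 3 CTC (Leu): third position 4-fold.
Codon 4 CGA (Arg): third position 4-fold.
Codon 5 CCA (Pro): third position 4-fold.
Four-fold degenerate third positions: 5.

5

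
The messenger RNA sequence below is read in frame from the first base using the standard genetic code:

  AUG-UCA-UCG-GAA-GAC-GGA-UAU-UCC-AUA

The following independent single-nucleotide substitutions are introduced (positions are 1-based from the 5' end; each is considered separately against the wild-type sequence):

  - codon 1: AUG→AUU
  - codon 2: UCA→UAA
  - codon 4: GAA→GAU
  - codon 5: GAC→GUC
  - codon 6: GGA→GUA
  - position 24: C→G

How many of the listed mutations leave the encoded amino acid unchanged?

1

Codon 1: AUG (Met) → AUU (Ile) — missense.
Codon 2: UCA (Ser) → UAA (Stop) — nonsense.
Codon 4: GAA (Glu) → GAU (Asp) — missense.
Codon 5: GAC (Asp) → GUC (Val) — missense.
Codon 6: GGA (Gly) → GUA (Val) — missense.
Codon 8: UCC (Ser) → UCG (Ser) — synonymous.
Synonymous: 1 of 6.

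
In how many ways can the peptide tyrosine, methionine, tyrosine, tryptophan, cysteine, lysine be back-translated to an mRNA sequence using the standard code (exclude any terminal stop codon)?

Tyr: 2 codons.
Met: 1 codon.
Tyr: 2 codons.
Trp: 1 codon.
Cys: 2 codons.
Lys: 2 codons.
2 × 1 × 2 × 1 × 2 × 2 = 16.

16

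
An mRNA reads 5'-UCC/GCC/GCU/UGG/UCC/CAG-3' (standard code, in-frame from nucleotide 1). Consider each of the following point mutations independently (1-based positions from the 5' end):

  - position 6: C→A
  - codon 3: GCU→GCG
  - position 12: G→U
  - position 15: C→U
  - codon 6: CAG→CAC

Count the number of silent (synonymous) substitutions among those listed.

Codon 2: GCC (Ala) → GCA (Ala) — synonymous.
Codon 3: GCU (Ala) → GCG (Ala) — synonymous.
Codon 4: UGG (Trp) → UGU (Cys) — missense.
Codon 5: UCC (Ser) → UCU (Ser) — synonymous.
Codon 6: CAG (Gln) → CAC (His) — missense.
Synonymous: 3 of 5.

3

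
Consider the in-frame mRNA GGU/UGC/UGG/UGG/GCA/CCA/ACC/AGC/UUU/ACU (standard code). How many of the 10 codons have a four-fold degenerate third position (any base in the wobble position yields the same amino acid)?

Codon 1 GGU (Gly): third position 4-fold.
Codon 2 UGC (Cys): third position 2-fold.
Codon 3 UGG (Trp): third position 1-fold.
Codon 4 UGG (Trp): third position 1-fold.
Codon 5 GCA (Ala): third position 4-fold.
Codon 6 CCA (Pro): third position 4-fold.
Codon 7 ACC (Thr): third position 4-fold.
Codon 8 AGC (Ser): third position 2-fold.
Codon 9 UUU (Phe): third position 2-fold.
Codon 10 ACU (Thr): third position 4-fold.
Four-fold degenerate third positions: 5.

5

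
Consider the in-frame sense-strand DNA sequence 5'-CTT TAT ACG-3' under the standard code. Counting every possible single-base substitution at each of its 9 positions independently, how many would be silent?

Codon 1 (CTT, Leu): 3 synonymous substitutions.
Codon 2 (TAT, Tyr): 1 synonymous substitution.
Codon 3 (ACG, Thr): 3 synonymous substitutions.
Total: 3 + 1 + 3 = 7.

7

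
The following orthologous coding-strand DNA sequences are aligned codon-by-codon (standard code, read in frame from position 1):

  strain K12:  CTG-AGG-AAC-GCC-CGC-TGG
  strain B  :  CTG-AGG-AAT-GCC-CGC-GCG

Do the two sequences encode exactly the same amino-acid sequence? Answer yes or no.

no

Codon 1: CTG Leu / CTG Leu — identical.
Codon 2: AGG Arg / AGG Arg — identical.
Codon 3: AAC Asn / AAT Asn — synonymous.
Codon 4: GCC Ala / GCC Ala — identical.
Codon 5: CGC Arg / CGC Arg — identical.
Codon 6: TGG Trp / GCG Ala — nonsynonymous.
Nonsynonymous differences: 1 → different protein.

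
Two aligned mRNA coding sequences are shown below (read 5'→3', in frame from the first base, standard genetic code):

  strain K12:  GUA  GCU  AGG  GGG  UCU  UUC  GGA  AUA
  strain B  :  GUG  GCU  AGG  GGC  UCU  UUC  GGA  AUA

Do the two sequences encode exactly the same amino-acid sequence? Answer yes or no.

yes

Codon 1: GUA Val / GUG Val — synonymous.
Codon 2: GCU Ala / GCU Ala — identical.
Codon 3: AGG Arg / AGG Arg — identical.
Codon 4: GGG Gly / GGC Gly — synonymous.
Codon 5: UCU Ser / UCU Ser — identical.
Codon 6: UUC Phe / UUC Phe — identical.
Codon 7: GGA Gly / GGA Gly — identical.
Codon 8: AUA Ile / AUA Ile — identical.
Nonsynonymous differences: 0 → same protein.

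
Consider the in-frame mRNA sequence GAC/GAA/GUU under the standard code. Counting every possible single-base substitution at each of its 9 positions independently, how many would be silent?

Codon 1 (GAC, Asp): 1 synonymous substitution.
Codon 2 (GAA, Glu): 1 synonymous substitution.
Codon 3 (GUU, Val): 3 synonymous substitutions.
Total: 1 + 1 + 3 = 5.

5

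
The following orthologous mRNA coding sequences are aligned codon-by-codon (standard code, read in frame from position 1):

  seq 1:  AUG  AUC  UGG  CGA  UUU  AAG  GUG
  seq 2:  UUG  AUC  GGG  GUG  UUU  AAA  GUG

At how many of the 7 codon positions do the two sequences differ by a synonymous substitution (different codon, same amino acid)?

Codon 1: AUG Met / UUG Leu — nonsynonymous.
Codon 2: AUC Ile / AUC Ile — identical.
Codon 3: UGG Trp / GGG Gly — nonsynonymous.
Codon 4: CGA Arg / GUG Val — nonsynonymous.
Codon 5: UUU Phe / UUU Phe — identical.
Codon 6: AAG Lys / AAA Lys — synonymous.
Codon 7: GUG Val / GUG Val — identical.
Synonymous differences: 1.

1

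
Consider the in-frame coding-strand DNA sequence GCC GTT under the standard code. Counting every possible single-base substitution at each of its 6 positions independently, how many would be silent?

6

Codon 1 (GCC, Ala): 3 synonymous substitutions.
Codon 2 (GTT, Val): 3 synonymous substitutions.
Total: 3 + 3 = 6.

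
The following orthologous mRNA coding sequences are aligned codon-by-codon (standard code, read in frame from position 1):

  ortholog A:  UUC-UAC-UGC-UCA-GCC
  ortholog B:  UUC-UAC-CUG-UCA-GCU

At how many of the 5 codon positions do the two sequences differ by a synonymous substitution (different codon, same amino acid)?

1

Codon 1: UUC Phe / UUC Phe — identical.
Codon 2: UAC Tyr / UAC Tyr — identical.
Codon 3: UGC Cys / CUG Leu — nonsynonymous.
Codon 4: UCA Ser / UCA Ser — identical.
Codon 5: GCC Ala / GCU Ala — synonymous.
Synonymous differences: 1.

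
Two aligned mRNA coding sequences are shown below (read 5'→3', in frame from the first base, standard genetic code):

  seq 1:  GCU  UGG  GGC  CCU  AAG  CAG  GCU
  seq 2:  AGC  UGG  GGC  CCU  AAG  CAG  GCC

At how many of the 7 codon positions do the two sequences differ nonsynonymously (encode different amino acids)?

Codon 1: GCU Ala / AGC Ser — nonsynonymous.
Codon 2: UGG Trp / UGG Trp — identical.
Codon 3: GGC Gly / GGC Gly — identical.
Codon 4: CCU Pro / CCU Pro — identical.
Codon 5: AAG Lys / AAG Lys — identical.
Codon 6: CAG Gln / CAG Gln — identical.
Codon 7: GCU Ala / GCC Ala — synonymous.
Nonsynonymous differences: 1.

1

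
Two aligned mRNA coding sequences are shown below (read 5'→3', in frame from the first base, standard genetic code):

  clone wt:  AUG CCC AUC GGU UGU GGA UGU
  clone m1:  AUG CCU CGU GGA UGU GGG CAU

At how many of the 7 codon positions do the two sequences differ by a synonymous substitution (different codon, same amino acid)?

Codon 1: AUG Met / AUG Met — identical.
Codon 2: CCC Pro / CCU Pro — synonymous.
Codon 3: AUC Ile / CGU Arg — nonsynonymous.
Codon 4: GGU Gly / GGA Gly — synonymous.
Codon 5: UGU Cys / UGU Cys — identical.
Codon 6: GGA Gly / GGG Gly — synonymous.
Codon 7: UGU Cys / CAU His — nonsynonymous.
Synonymous differences: 3.

3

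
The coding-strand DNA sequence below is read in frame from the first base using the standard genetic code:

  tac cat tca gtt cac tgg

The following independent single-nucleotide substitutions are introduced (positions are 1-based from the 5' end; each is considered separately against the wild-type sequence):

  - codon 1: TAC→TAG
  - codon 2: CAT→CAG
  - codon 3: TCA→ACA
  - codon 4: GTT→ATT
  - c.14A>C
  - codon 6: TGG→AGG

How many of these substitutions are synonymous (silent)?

0

Codon 1: TAC (Tyr) → TAG (Stop) — nonsense.
Codon 2: CAT (His) → CAG (Gln) — missense.
Codon 3: TCA (Ser) → ACA (Thr) — missense.
Codon 4: GTT (Val) → ATT (Ile) — missense.
Codon 5: CAC (His) → CCC (Pro) — missense.
Codon 6: TGG (Trp) → AGG (Arg) — missense.
Synonymous: 0 of 6.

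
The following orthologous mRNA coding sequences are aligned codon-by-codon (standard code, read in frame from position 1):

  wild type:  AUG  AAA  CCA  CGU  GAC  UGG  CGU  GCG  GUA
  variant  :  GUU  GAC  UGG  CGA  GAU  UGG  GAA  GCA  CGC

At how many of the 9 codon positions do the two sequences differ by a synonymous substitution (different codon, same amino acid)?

3

Codon 1: AUG Met / GUU Val — nonsynonymous.
Codon 2: AAA Lys / GAC Asp — nonsynonymous.
Codon 3: CCA Pro / UGG Trp — nonsynonymous.
Codon 4: CGU Arg / CGA Arg — synonymous.
Codon 5: GAC Asp / GAU Asp — synonymous.
Codon 6: UGG Trp / UGG Trp — identical.
Codon 7: CGU Arg / GAA Glu — nonsynonymous.
Codon 8: GCG Ala / GCA Ala — synonymous.
Codon 9: GUA Val / CGC Arg — nonsynonymous.
Synonymous differences: 3.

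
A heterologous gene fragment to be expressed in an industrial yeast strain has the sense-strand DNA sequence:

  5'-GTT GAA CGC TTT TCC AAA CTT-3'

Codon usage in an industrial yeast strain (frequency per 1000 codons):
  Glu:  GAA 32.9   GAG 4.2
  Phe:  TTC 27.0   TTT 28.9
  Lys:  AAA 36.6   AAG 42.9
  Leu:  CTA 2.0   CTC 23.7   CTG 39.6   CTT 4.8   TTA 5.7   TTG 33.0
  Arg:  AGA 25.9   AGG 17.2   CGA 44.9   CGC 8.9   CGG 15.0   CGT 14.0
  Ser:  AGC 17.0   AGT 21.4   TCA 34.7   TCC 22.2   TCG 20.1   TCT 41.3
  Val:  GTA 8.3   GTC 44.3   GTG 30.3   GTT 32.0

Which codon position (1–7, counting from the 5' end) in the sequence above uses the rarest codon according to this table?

Codon 1 GTT (Val): 32.0 per 1000.
Codon 2 GAA (Glu): 32.9 per 1000.
Codon 3 CGC (Arg): 8.9 per 1000.
Codon 4 TTT (Phe): 28.9 per 1000.
Codon 5 TCC (Ser): 22.2 per 1000.
Codon 6 AAA (Lys): 36.6 per 1000.
Codon 7 CTT (Leu): 4.8 per 1000.
Lowest frequency is 4.8 at codon 7.

7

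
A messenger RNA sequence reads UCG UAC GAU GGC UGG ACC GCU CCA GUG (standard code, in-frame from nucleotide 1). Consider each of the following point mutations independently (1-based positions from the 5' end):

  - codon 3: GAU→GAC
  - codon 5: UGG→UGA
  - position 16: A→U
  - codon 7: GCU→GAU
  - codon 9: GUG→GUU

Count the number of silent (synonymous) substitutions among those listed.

2

Codon 3: GAU (Asp) → GAC (Asp) — synonymous.
Codon 5: UGG (Trp) → UGA (Stop) — nonsense.
Codon 6: ACC (Thr) → UCC (Ser) — missense.
Codon 7: GCU (Ala) → GAU (Asp) — missense.
Codon 9: GUG (Val) → GUU (Val) — synonymous.
Synonymous: 2 of 5.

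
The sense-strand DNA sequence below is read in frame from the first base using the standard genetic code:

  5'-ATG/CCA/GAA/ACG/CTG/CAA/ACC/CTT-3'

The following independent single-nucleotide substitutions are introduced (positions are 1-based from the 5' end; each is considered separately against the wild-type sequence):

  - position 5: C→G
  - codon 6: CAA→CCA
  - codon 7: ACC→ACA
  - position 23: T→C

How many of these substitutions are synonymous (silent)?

Codon 2: CCA (Pro) → CGA (Arg) — missense.
Codon 6: CAA (Gln) → CCA (Pro) — missense.
Codon 7: ACC (Thr) → ACA (Thr) — synonymous.
Codon 8: CTT (Leu) → CCT (Pro) — missense.
Synonymous: 1 of 4.

1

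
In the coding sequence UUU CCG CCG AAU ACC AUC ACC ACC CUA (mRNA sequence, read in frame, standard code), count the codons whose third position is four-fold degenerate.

6

Codon 1 UUU (Phe): third position 2-fold.
Codon 2 CCG (Pro): third position 4-fold.
Codon 3 CCG (Pro): third position 4-fold.
Codon 4 AAU (Asn): third position 2-fold.
Codon 5 ACC (Thr): third position 4-fold.
Codon 6 AUC (Ile): third position 3-fold.
Codon 7 ACC (Thr): third position 4-fold.
Codon 8 ACC (Thr): third position 4-fold.
Codon 9 CUA (Leu): third position 4-fold.
Four-fold degenerate third positions: 6.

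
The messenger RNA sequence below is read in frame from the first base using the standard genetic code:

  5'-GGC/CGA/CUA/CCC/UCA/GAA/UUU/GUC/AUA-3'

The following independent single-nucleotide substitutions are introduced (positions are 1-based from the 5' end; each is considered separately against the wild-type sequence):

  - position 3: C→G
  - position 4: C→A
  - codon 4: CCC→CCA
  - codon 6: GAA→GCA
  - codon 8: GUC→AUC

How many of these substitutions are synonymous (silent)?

3

Codon 1: GGC (Gly) → GGG (Gly) — synonymous.
Codon 2: CGA (Arg) → AGA (Arg) — synonymous.
Codon 4: CCC (Pro) → CCA (Pro) — synonymous.
Codon 6: GAA (Glu) → GCA (Ala) — missense.
Codon 8: GUC (Val) → AUC (Ile) — missense.
Synonymous: 3 of 5.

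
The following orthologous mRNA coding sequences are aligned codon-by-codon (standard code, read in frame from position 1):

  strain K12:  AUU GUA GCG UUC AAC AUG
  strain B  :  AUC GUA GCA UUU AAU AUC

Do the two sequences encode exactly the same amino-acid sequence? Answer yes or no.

Codon 1: AUU Ile / AUC Ile — synonymous.
Codon 2: GUA Val / GUA Val — identical.
Codon 3: GCG Ala / GCA Ala — synonymous.
Codon 4: UUC Phe / UUU Phe — synonymous.
Codon 5: AAC Asn / AAU Asn — synonymous.
Codon 6: AUG Met / AUC Ile — nonsynonymous.
Nonsynonymous differences: 1 → different protein.

no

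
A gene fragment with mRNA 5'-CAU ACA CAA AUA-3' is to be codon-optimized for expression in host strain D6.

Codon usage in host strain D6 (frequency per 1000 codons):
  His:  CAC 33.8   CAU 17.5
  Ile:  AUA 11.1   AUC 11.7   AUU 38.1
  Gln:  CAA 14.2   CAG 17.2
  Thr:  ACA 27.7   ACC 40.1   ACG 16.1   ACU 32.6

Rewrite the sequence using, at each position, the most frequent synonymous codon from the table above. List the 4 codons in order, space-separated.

CAC ACC CAG AUU

Codon 1 (His): best is CAC at 33.8.
Codon 2 (Thr): best is ACC at 40.1.
Codon 3 (Gln): best is CAG at 17.2.
Codon 4 (Ile): best is AUU at 38.1.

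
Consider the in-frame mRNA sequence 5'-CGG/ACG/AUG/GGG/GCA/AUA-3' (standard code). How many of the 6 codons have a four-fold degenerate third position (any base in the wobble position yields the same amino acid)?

Codon 1 CGG (Arg): third position 4-fold.
Codon 2 ACG (Thr): third position 4-fold.
Codon 3 AUG (Met): third position 1-fold.
Codon 4 GGG (Gly): third position 4-fold.
Codon 5 GCA (Ala): third position 4-fold.
Codon 6 AUA (Ile): third position 3-fold.
Four-fold degenerate third positions: 4.

4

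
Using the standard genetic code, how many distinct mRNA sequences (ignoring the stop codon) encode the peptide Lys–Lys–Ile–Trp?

Lys: 2 codons.
Lys: 2 codons.
Ile: 3 codons.
Trp: 1 codon.
2 × 2 × 3 × 1 = 12.

12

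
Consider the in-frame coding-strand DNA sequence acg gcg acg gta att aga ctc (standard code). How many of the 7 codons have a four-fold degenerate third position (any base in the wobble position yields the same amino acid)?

5

Codon 1 ACG (Thr): third position 4-fold.
Codon 2 GCG (Ala): third position 4-fold.
Codon 3 ACG (Thr): third position 4-fold.
Codon 4 GTA (Val): third position 4-fold.
Codon 5 ATT (Ile): third position 3-fold.
Codon 6 AGA (Arg): third position 2-fold.
Codon 7 CTC (Leu): third position 4-fold.
Four-fold degenerate third positions: 5.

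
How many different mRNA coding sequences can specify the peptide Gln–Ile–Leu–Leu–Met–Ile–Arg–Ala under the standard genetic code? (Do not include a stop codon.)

15552

Gln: 2 codons.
Ile: 3 codons.
Leu: 6 codons.
Leu: 6 codons.
Met: 1 codon.
Ile: 3 codons.
Arg: 6 codons.
Ala: 4 codons.
2 × 3 × 6 × 6 × 1 × 3 × 6 × 4 = 15552.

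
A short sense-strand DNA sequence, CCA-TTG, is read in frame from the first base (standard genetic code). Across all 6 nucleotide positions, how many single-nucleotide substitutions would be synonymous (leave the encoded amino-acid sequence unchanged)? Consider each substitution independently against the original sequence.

5

Codon 1 (CCA, Pro): 3 synonymous substitutions.
Codon 2 (TTG, Leu): 2 synonymous substitutions.
Total: 3 + 2 = 5.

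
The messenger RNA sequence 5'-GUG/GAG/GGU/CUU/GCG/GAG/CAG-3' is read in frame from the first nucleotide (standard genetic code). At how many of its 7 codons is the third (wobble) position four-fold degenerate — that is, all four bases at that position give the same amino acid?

4

Codon 1 GUG (Val): third position 4-fold.
Codon 2 GAG (Glu): third position 2-fold.
Codon 3 GGU (Gly): third position 4-fold.
Codon 4 CUU (Leu): third position 4-fold.
Codon 5 GCG (Ala): third position 4-fold.
Codon 6 GAG (Glu): third position 2-fold.
Codon 7 CAG (Gln): third position 2-fold.
Four-fold degenerate third positions: 4.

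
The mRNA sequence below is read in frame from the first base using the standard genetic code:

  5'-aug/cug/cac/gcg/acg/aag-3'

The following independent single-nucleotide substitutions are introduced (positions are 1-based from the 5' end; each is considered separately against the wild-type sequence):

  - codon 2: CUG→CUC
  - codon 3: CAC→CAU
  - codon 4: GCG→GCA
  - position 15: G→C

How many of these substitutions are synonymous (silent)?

Codon 2: CUG (Leu) → CUC (Leu) — synonymous.
Codon 3: CAC (His) → CAU (His) — synonymous.
Codon 4: GCG (Ala) → GCA (Ala) — synonymous.
Codon 5: ACG (Thr) → ACC (Thr) — synonymous.
Synonymous: 4 of 4.

4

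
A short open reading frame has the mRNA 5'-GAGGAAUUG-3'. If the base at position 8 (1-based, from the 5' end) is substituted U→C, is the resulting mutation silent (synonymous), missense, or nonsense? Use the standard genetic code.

Position 8 falls in codon 3: UUG → Leu.
After the substitution the codon is UCG → Ser.
Leu ≠ Ser, so this is a missense mutation.

missense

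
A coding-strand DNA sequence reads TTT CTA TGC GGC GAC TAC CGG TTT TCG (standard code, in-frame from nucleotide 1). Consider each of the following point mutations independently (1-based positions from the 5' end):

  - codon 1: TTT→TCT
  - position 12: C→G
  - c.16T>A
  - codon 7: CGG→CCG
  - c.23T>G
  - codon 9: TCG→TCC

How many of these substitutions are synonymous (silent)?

Codon 1: TTT (Phe) → TCT (Ser) — missense.
Codon 4: GGC (Gly) → GGG (Gly) — synonymous.
Codon 6: TAC (Tyr) → AAC (Asn) — missense.
Codon 7: CGG (Arg) → CCG (Pro) — missense.
Codon 8: TTT (Phe) → TGT (Cys) — missense.
Codon 9: TCG (Ser) → TCC (Ser) — synonymous.
Synonymous: 2 of 6.

2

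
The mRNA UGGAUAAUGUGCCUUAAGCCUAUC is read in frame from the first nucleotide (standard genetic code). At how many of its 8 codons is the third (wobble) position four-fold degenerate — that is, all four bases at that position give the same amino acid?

2

Codon 1 UGG (Trp): third position 1-fold.
Codon 2 AUA (Ile): third position 3-fold.
Codon 3 AUG (Met): third position 1-fold.
Codon 4 UGC (Cys): third position 2-fold.
Codon 5 CUU (Leu): third position 4-fold.
Codon 6 AAG (Lys): third position 2-fold.
Codon 7 CCU (Pro): third position 4-fold.
Codon 8 AUC (Ile): third position 3-fold.
Four-fold degenerate third positions: 2.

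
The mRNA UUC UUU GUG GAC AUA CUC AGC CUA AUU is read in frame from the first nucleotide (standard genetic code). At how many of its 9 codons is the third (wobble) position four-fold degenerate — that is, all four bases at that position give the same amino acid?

3

Codon 1 UUC (Phe): third position 2-fold.
Codon 2 UUU (Phe): third position 2-fold.
Codon 3 GUG (Val): third position 4-fold.
Codon 4 GAC (Asp): third position 2-fold.
Codon 5 AUA (Ile): third position 3-fold.
Codon 6 CUC (Leu): third position 4-fold.
Codon 7 AGC (Ser): third position 2-fold.
Codon 8 CUA (Leu): third position 4-fold.
Codon 9 AUU (Ile): third position 3-fold.
Four-fold degenerate third positions: 3.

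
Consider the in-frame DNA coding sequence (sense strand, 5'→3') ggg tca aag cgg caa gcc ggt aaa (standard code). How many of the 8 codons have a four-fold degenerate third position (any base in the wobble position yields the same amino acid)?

5

Codon 1 GGG (Gly): third position 4-fold.
Codon 2 TCA (Ser): third position 4-fold.
Codon 3 AAG (Lys): third position 2-fold.
Codon 4 CGG (Arg): third position 4-fold.
Codon 5 CAA (Gln): third position 2-fold.
Codon 6 GCC (Ala): third position 4-fold.
Codon 7 GGT (Gly): third position 4-fold.
Codon 8 AAA (Lys): third position 2-fold.
Four-fold degenerate third positions: 5.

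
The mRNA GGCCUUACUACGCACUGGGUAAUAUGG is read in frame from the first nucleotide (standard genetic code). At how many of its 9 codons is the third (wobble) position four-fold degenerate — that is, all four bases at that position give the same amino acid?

Codon 1 GGC (Gly): third position 4-fold.
Codon 2 CUU (Leu): third position 4-fold.
Codon 3 ACU (Thr): third position 4-fold.
Codon 4 ACG (Thr): third position 4-fold.
Codon 5 CAC (His): third position 2-fold.
Codon 6 UGG (Trp): third position 1-fold.
Codon 7 GUA (Val): third position 4-fold.
Codon 8 AUA (Ile): third position 3-fold.
Codon 9 UGG (Trp): third position 1-fold.
Four-fold degenerate third positions: 5.

5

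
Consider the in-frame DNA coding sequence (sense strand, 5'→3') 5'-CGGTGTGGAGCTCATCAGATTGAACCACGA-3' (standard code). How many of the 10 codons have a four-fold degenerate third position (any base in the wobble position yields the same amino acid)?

5

Codon 1 CGG (Arg): third position 4-fold.
Codon 2 TGT (Cys): third position 2-fold.
Codon 3 GGA (Gly): third position 4-fold.
Codon 4 GCT (Ala): third position 4-fold.
Codon 5 CAT (His): third position 2-fold.
Codon 6 CAG (Gln): third position 2-fold.
Codon 7 ATT (Ile): third position 3-fold.
Codon 8 GAA (Glu): third position 2-fold.
Codon 9 CCA (Pro): third position 4-fold.
Codon 10 CGA (Arg): third position 4-fold.
Four-fold degenerate third positions: 5.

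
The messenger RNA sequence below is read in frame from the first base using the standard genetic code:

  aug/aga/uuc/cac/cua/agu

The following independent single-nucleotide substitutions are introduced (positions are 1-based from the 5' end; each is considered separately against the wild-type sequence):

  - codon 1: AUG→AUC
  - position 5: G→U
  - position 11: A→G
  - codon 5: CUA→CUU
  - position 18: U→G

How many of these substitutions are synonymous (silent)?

Codon 1: AUG (Met) → AUC (Ile) — missense.
Codon 2: AGA (Arg) → AUA (Ile) — missense.
Codon 4: CAC (His) → CGC (Arg) — missense.
Codon 5: CUA (Leu) → CUU (Leu) — synonymous.
Codon 6: AGU (Ser) → AGG (Arg) — missense.
Synonymous: 1 of 5.

1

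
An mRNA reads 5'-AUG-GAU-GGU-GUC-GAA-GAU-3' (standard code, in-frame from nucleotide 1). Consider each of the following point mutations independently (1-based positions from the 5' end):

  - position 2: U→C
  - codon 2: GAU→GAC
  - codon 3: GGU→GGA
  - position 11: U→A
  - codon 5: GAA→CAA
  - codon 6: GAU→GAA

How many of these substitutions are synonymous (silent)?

2

Codon 1: AUG (Met) → ACG (Thr) — missense.
Codon 2: GAU (Asp) → GAC (Asp) — synonymous.
Codon 3: GGU (Gly) → GGA (Gly) — synonymous.
Codon 4: GUC (Val) → GAC (Asp) — missense.
Codon 5: GAA (Glu) → CAA (Gln) — missense.
Codon 6: GAU (Asp) → GAA (Glu) — missense.
Synonymous: 2 of 6.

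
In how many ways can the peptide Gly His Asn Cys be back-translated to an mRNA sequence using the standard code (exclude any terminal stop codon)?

Gly: 4 codons.
His: 2 codons.
Asn: 2 codons.
Cys: 2 codons.
4 × 2 × 2 × 2 = 32.

32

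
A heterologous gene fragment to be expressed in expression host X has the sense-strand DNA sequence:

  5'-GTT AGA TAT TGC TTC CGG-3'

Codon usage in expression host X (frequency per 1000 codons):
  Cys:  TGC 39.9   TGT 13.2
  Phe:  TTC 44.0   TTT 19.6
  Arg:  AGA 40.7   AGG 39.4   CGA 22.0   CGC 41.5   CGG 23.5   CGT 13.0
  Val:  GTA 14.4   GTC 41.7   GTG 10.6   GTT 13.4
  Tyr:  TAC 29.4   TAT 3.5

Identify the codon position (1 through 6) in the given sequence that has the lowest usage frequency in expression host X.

3

Codon 1 GTT (Val): 13.4 per 1000.
Codon 2 AGA (Arg): 40.7 per 1000.
Codon 3 TAT (Tyr): 3.5 per 1000.
Codon 4 TGC (Cys): 39.9 per 1000.
Codon 5 TTC (Phe): 44.0 per 1000.
Codon 6 CGG (Arg): 23.5 per 1000.
Lowest frequency is 3.5 at codon 3.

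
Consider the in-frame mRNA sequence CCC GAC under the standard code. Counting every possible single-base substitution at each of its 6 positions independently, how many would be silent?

Codon 1 (CCC, Pro): 3 synonymous substitutions.
Codon 2 (GAC, Asp): 1 synonymous substitution.
Total: 3 + 1 = 4.

4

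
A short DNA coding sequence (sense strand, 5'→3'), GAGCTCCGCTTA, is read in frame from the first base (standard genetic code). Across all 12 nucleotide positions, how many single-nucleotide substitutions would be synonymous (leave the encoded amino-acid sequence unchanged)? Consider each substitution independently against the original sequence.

9

Codon 1 (GAG, Glu): 1 synonymous substitution.
Codon 2 (CTC, Leu): 3 synonymous substitutions.
Codon 3 (CGC, Arg): 3 synonymous substitutions.
Codon 4 (TTA, Leu): 2 synonymous substitutions.
Total: 1 + 3 + 3 + 2 = 9.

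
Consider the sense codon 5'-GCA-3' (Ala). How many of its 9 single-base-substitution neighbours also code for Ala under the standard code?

3

Position 1: none → 0 synonymous.
Position 2: none → 0 synonymous.
Position 3: GCU, GCC, GCG → 3 synonymous.
Total: 0 + 0 + 3 = 3.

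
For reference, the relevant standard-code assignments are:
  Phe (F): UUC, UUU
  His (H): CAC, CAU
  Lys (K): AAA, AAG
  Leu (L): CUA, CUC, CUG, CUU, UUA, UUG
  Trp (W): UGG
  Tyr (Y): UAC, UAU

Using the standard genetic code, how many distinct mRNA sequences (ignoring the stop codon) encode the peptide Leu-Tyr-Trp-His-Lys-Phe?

96

Leu: 6 codons.
Tyr: 2 codons.
Trp: 1 codon.
His: 2 codons.
Lys: 2 codons.
Phe: 2 codons.
6 × 2 × 1 × 2 × 2 × 2 = 96.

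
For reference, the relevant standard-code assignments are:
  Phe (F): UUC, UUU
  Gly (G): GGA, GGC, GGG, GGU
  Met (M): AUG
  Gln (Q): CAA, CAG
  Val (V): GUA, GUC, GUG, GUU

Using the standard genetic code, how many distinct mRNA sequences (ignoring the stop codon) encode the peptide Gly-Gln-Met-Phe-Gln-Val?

Gly: 4 codons.
Gln: 2 codons.
Met: 1 codon.
Phe: 2 codons.
Gln: 2 codons.
Val: 4 codons.
4 × 2 × 1 × 2 × 2 × 4 = 128.

128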